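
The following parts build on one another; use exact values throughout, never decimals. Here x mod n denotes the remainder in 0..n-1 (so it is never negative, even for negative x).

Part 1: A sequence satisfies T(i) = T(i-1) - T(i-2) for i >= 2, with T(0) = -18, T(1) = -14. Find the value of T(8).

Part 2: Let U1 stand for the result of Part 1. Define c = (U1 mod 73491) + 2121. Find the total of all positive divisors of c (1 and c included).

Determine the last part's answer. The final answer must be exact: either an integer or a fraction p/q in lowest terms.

Part 1: T(2) = 1*(-14) - 1*(-18) = 4; iterating: T(2)=4, T(3)=18, T(4)=14, T(5)=-4, T(6)=-18, T(7)=-14, T(8)=4; answer 4
Part 2: U1 = 4; c = 2125; 2125 = 5^3 * 17; sigma = (1 + 5 + 25 + 125) * (1 + 17) = 156 * 18 = 2808; answer 2808

2808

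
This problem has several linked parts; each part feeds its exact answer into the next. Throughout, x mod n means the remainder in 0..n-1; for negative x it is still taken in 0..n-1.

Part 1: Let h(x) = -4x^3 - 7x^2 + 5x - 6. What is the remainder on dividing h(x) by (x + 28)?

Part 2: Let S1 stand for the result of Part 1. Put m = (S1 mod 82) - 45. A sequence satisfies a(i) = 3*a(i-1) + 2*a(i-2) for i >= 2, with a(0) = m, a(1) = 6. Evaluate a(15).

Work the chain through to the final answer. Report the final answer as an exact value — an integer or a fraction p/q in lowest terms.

-623214216

Part 1: remainder = value at the root: -4*(-28)^3 - 7*(-28)^2 + 5*(-28)^1 - 6 = (87808) + (-5488) + (-140) + (-6) = 82174; answer 82174
Part 2: S1 = 82174; m = -35; a(2) = 3*(6) + 2*(-35) = -52; iterating: a(2)=-52, a(3)=-144, a(4)=-536, a(5)=-1896, a(6)=-6760, a(7)=-24072, a(8)=-85736, a(9)=-305352, a(10)=-1087528, a(11)=-3873288, a(12)=-13794920, a(13)=-49131336, a(14)=-174983848, a(15)=-623214216; answer -623214216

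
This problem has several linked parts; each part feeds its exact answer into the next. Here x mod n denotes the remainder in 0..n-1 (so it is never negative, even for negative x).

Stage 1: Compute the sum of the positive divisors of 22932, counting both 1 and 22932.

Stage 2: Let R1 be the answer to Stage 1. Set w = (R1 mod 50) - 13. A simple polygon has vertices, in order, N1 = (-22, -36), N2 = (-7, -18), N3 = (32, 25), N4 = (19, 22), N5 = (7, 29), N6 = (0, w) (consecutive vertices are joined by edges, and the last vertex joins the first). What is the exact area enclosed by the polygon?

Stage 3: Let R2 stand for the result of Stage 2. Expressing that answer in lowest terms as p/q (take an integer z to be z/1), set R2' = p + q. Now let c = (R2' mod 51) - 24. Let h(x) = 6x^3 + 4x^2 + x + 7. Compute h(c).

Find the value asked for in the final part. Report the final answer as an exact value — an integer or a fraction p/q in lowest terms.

75148

Stage 1: 22932 = 2^2 * 3^2 * 7^2 * 13; sigma = (1 + 2 + 4) * (1 + 3 + 9) * (1 + 7 + 49) * (1 + 13) = 7 * 13 * 57 * 14 = 72618; answer 72618
Stage 2: R1 = 72618; w = 5; cross terms: (-22*-18 - -7*-36)=144, (-7*25 - 32*-18)=401, (32*22 - 19*25)=229, (19*29 - 7*22)=397, (7*5 - 0*29)=35, (0*-36 - -22*5)=110; twice the area = |1316| = 1316; area = 658; answer 658
Stage 3: R2 = 658; threaded value p + q = 659; c = 23; 6*(23)^3 + 4*(23)^2 + 1*(23)^1 + 7 = (73002) + (2116) + (23) + (7) = 75148; answer 75148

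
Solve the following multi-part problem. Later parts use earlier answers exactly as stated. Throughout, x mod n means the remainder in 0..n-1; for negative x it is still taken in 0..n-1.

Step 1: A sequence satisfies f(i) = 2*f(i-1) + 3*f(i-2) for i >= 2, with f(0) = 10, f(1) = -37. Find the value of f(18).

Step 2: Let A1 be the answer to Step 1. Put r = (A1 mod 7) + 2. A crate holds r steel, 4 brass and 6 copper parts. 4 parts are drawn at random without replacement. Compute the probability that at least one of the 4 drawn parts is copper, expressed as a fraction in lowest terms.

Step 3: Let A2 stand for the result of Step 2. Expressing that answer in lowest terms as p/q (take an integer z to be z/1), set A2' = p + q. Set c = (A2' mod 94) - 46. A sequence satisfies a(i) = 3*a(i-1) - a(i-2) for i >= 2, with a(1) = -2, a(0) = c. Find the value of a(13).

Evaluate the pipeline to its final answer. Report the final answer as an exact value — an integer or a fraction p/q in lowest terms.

Step 1: f(2) = 2*(-37) + 3*(10) = -44; iterating: f(2)=-44, f(3)=-199, f(4)=-530, f(5)=-1657, f(6)=-4904, f(7)=-14779, f(8)=-44270, f(9)=-132877, f(10)=-398564, f(11)=-1195759, f(12)=-3587210, f(13)=-10761697, f(14)=-32285024, f(15)=-96855139, f(16)=-290565350, f(17)=-871696117, f(18)=-2615088284; answer -2615088284
Step 2: A1 = -2615088284; r = 5; total draws C(15,4) = 1365; complement C(9,4) = 126; favorable 1365 - 126 = 1239; P = 59/65; answer 59/65
Step 3: A2 = 59/65; threaded value p + q = 124; c = -16; a(2) = 3*(-2) - 1*(-16) = 10; iterating: a(2)=10, a(3)=32, a(4)=86, a(5)=226, a(6)=592, a(7)=1550, a(8)=4058, a(9)=10624, a(10)=27814, a(11)=72818, a(12)=190640, a(13)=499102; answer 499102

499102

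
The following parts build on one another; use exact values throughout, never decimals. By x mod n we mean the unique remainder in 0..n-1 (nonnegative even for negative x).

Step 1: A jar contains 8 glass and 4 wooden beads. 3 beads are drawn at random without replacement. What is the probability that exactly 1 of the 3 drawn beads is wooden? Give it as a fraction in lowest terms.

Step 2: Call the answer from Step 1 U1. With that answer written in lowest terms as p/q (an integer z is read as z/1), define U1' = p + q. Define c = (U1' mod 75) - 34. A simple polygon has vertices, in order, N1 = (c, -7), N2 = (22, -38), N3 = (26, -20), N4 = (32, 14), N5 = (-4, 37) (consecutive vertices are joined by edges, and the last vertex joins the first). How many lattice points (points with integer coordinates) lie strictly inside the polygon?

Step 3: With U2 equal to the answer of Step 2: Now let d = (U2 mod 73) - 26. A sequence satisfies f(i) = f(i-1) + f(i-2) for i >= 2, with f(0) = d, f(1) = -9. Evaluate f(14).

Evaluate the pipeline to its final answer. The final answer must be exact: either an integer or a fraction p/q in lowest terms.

-131

Step 1: total draws C(12,3) = 220; favorable C(4,1)*C(8,2) = 112; P = 28/55; answer 28/55
Step 2: U1 = 28/55; threaded value p + q = 83; c = -26; cross terms: (-26*-38 - 22*-7)=1142, (22*-20 - 26*-38)=548, (26*14 - 32*-20)=1004, (32*37 - -4*14)=1240, (-4*-7 - -26*37)=990; twice the area = |4924| = 4924; area = 2462; boundary points = 1 + 2 + 2 + 1 + 22 = 28; strictly interior points = area - boundary/2 + 1 = 2449; answer 2449
Step 3: U2 = 2449; d = 14; f(2) = 1*(-9) + 1*(14) = 5; iterating: f(2)=5, f(3)=-4, f(4)=1, f(5)=-3, f(6)=-2, f(7)=-5, f(8)=-7, f(9)=-12, f(10)=-19, f(11)=-31, f(12)=-50, f(13)=-81, f(14)=-131; answer -131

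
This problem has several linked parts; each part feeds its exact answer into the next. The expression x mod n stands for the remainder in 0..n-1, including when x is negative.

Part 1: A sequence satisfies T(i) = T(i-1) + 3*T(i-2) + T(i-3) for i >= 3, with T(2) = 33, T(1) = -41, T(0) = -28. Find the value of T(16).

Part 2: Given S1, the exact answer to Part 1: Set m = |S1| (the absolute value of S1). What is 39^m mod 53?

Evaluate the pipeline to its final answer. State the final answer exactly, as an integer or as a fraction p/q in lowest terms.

Part 1: T(3) = 1*(33) + 3*(-41) + 1*(-28) = -118; iterating: T(3)=-118, T(4)=-60, T(5)=-381, T(6)=-679, T(7)=-1882, T(8)=-4300, T(9)=-10625, T(10)=-25407, T(11)=-61582, T(12)=-148428, T(13)=-358581, T(14)=-865447, T(15)=-2089618, T(16)=-5044540; answer -5044540
Part 2: S1 = -5044540; m = 5044540; squarings mod 53: 39^1=39, 39^2=37, 39^4=44, 39^8=28, 39^16=42, 39^32=15, 39^64=13, 39^128=10, 39^256=47, 39^512=36, 39^1024=24, 39^2048=46, 39^4096=49, 39^8192=16, 39^16384=44, 39^32768=28, 39^65536=42, 39^131072=15, 39^262144=13, 39^524288=10, 39^1048576=47, 39^2097152=36, 39^4194304=24; 39^5044540 = 39^4 * 39^8 * 39^16 * 39^32 * 39^256 * 39^2048 * 39^4096 * 39^8192 * 39^16384 * 39^32768 * 39^262144 * 39^524288 * 39^4194304 = 46 (mod 53); answer 46

46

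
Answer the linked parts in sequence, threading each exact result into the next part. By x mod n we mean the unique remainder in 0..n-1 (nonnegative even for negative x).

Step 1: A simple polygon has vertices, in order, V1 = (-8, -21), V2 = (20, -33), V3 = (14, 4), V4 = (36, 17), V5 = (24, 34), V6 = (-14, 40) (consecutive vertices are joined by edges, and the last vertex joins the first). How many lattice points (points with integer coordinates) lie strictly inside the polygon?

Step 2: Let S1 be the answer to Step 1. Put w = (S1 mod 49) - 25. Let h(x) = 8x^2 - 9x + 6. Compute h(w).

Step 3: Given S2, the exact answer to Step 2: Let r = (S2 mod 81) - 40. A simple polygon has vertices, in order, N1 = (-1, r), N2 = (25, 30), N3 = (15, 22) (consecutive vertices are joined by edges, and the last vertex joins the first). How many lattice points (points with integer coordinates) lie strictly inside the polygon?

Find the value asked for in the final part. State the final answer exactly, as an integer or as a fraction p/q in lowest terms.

Step 1: cross terms: (-8*-33 - 20*-21)=684, (20*4 - 14*-33)=542, (14*17 - 36*4)=94, (36*34 - 24*17)=816, (24*40 - -14*34)=1436, (-14*-21 - -8*40)=614; twice the area = |4186| = 4186; area = 2093; boundary points = 4 + 1 + 1 + 1 + 2 + 1 = 10; strictly interior points = area - boundary/2 + 1 = 2089; answer 2089
Step 2: S1 = 2089; w = 6; 8*(6)^2 - 9*(6)^1 + 6 = (288) + (-54) + (6) = 240; answer 240
Step 3: S2 = 240; r = 38; cross terms: (-1*30 - 25*38)=-980, (25*22 - 15*30)=100, (15*38 - -1*22)=592; twice the area = |-288| = 288; area = 144; boundary points = 2 + 2 + 16 = 20; strictly interior points = area - boundary/2 + 1 = 135; answer 135

135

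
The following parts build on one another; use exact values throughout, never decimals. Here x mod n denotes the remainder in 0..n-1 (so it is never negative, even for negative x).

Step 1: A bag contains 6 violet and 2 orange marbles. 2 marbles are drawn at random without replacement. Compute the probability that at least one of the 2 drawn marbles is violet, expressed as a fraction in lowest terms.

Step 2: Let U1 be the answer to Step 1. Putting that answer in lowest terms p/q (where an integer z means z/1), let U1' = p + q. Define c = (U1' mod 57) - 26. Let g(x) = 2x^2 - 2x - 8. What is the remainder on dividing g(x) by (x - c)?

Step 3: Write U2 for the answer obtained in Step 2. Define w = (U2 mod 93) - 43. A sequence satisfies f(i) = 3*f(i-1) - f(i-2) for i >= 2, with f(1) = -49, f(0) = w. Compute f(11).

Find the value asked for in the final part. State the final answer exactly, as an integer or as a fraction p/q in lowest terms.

Step 1: total draws C(8,2) = 28; complement C(2,2) = 1; favorable 28 - 1 = 27; P = 27/28; answer 27/28
Step 2: U1 = 27/28; threaded value p + q = 55; c = 29; remainder = value at the root: 2*(29)^2 - 2*(29)^1 - 8 = (1682) + (-58) + (-8) = 1616; answer 1616
Step 3: U2 = 1616; w = -8; f(2) = 3*(-49) - 1*(-8) = -139; iterating: f(2)=-139, f(3)=-368, f(4)=-965, f(5)=-2527, f(6)=-6616, f(7)=-17321, f(8)=-45347, f(9)=-118720, f(10)=-310813, f(11)=-813719; answer -813719

-813719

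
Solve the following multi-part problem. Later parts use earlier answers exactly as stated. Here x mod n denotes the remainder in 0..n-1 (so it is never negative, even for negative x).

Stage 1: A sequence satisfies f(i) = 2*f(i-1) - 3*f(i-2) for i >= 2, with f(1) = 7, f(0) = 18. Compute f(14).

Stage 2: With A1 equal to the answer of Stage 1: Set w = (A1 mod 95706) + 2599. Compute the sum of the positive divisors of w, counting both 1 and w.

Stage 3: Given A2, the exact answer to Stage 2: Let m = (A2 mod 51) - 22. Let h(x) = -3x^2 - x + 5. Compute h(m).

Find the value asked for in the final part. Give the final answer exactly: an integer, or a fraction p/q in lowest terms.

-655

Stage 1: f(2) = 2*(7) - 3*(18) = -40; iterating: f(2)=-40, f(3)=-101, f(4)=-82, f(5)=139, f(6)=524, f(7)=631, f(8)=-310, f(9)=-2513, f(10)=-4096, f(11)=-653, f(12)=10982, f(13)=23923, f(14)=14900; answer 14900
Stage 2: A1 = 14900; w = 17499; 17499 = 3 * 19 * 307; sigma = (1 + 3) * (1 + 19) * (1 + 307) = 4 * 20 * 308 = 24640; answer 24640
Stage 3: A2 = 24640; m = -15; -3*(-15)^2 - 1*(-15)^1 + 5 = (-675) + (15) + (5) = -655; answer -655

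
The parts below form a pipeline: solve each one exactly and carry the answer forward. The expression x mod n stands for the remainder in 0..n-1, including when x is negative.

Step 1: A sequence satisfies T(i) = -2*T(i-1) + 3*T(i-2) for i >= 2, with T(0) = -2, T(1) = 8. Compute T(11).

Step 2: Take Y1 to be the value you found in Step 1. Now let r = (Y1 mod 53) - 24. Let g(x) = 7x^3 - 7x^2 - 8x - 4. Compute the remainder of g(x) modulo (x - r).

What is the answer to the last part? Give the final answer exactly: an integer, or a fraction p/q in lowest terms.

-100612

Step 1: T(2) = -2*(8) + 3*(-2) = -22; iterating: T(2)=-22, T(3)=68, T(4)=-202, T(5)=608, T(6)=-1822, T(7)=5468, T(8)=-16402, T(9)=49208, T(10)=-147622, T(11)=442868; answer 442868
Step 2: Y1 = 442868; r = -24; remainder = value at the root: 7*(-24)^3 - 7*(-24)^2 - 8*(-24)^1 - 4 = (-96768) + (-4032) + (192) + (-4) = -100612; answer -100612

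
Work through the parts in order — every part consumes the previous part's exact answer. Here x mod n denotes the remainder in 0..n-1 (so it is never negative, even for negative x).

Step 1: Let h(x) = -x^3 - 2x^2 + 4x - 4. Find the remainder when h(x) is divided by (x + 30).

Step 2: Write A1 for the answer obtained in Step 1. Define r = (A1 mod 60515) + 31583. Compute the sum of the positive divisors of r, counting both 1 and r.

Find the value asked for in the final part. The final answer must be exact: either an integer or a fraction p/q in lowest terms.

Step 1: remainder = value at the root: -1*(-30)^3 - 2*(-30)^2 + 4*(-30)^1 - 4 = (27000) + (-1800) + (-120) + (-4) = 25076; answer 25076
Step 2: A1 = 25076; r = 56659; 56659 is prime, so its only divisors are 1 and 56659; sigma = 1 + 56659 = 56660; answer 56660

56660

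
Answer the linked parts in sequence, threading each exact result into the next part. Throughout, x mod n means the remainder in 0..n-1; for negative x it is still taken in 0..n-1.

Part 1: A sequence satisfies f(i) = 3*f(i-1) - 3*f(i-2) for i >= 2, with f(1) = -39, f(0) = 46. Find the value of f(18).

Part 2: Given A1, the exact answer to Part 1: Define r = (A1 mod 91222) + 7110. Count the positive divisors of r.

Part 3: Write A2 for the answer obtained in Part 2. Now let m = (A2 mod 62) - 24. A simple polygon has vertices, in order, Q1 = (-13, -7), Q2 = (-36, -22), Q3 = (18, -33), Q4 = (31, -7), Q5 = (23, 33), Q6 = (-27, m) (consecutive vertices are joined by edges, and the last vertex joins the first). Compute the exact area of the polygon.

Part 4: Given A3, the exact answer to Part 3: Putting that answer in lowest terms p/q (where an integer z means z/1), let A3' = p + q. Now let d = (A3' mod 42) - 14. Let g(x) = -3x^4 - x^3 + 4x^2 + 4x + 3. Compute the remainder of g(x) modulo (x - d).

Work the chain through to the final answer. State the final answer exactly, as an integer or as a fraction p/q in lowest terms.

-1610979

Part 1: f(2) = 3*(-39) - 3*(46) = -255; iterating: f(2)=-255, f(3)=-648, f(4)=-1179, f(5)=-1593, f(6)=-1242, f(7)=1053, f(8)=6885, f(9)=17496, f(10)=31833, f(11)=43011, f(12)=33534, f(13)=-28431, f(14)=-185895, f(15)=-472392, f(16)=-859491, f(17)=-1161297, f(18)=-905418; answer -905418
Part 2: A1 = -905418; r = 13912; 13912 = 2^3 * 37 * 47; number of divisors = (3+1) * (1+1) * (1+1) = 16; answer 16
Part 3: A2 = 16; m = -8; cross terms: (-13*-22 - -36*-7)=34, (-36*-33 - 18*-22)=1584, (18*-7 - 31*-33)=897, (31*33 - 23*-7)=1184, (23*-8 - -27*33)=707, (-27*-7 - -13*-8)=85; twice the area = |4491| = 4491; area = 4491/2; answer 4491/2
Part 4: A3 = 4491/2; threaded value p + q = 4493; d = 27; remainder = value at the root: -3*(27)^4 - 1*(27)^3 + 4*(27)^2 + 4*(27)^1 + 3 = (-1594323) + (-19683) + (2916) + (108) + (3) = -1610979; answer -1610979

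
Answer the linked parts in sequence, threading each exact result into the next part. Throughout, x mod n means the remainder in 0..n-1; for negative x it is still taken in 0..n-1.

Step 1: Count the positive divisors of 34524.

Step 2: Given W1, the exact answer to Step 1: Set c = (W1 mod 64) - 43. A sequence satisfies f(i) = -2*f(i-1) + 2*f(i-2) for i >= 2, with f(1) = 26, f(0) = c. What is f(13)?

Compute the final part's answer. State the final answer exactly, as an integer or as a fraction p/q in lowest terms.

4244864

Step 1: 34524 = 2^2 * 3^2 * 7 * 137; number of divisors = (2+1) * (2+1) * (1+1) * (1+1) = 36; answer 36
Step 2: W1 = 36; c = -7; f(2) = -2*(26) + 2*(-7) = -66; iterating: f(2)=-66, f(3)=184, f(4)=-500, f(5)=1368, f(6)=-3736, f(7)=10208, f(8)=-27888, f(9)=76192, f(10)=-208160, f(11)=568704, f(12)=-1553728, f(13)=4244864; answer 4244864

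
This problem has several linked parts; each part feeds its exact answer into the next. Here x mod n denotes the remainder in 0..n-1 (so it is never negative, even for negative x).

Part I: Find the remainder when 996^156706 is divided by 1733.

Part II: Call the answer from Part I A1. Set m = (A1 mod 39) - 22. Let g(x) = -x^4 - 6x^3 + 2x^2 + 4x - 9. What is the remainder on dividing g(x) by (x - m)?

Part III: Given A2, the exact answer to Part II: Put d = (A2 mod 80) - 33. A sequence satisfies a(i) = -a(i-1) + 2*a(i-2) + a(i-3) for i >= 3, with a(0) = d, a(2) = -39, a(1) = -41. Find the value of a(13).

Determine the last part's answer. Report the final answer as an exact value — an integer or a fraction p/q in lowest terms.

Part I: squarings mod 1733: 996^1=996, 996^2=740, 996^4=1705, 996^8=784, 996^16=1174, 996^32=541, 996^64=1537, 996^128=290, 996^256=916, 996^512=284, 996^1024=938, 996^2048=1213, 996^4096=52, 996^8192=971, 996^16384=89, 996^32768=989, 996^65536=709, 996^131072=111; 996^156706 = 996^2 * 996^32 * 996^1024 * 996^8192 * 996^16384 * 996^131072 = 503 (mod 1733); answer 503
Part II: A1 = 503; m = 13; remainder = value at the root: -1*(13)^4 - 6*(13)^3 + 2*(13)^2 + 4*(13)^1 - 9 = (-28561) + (-13182) + (338) + (52) + (-9) = -41362; answer -41362
Part III: A2 = -41362; d = 45; a(3) = -1*(-39) + 2*(-41) + 1*(45) = 2; iterating: a(3)=2, a(4)=-121, a(5)=86, a(6)=-326, a(7)=377, a(8)=-943, a(9)=1371, a(10)=-2880, a(11)=4679, a(12)=-9068, a(13)=15546; answer 15546

15546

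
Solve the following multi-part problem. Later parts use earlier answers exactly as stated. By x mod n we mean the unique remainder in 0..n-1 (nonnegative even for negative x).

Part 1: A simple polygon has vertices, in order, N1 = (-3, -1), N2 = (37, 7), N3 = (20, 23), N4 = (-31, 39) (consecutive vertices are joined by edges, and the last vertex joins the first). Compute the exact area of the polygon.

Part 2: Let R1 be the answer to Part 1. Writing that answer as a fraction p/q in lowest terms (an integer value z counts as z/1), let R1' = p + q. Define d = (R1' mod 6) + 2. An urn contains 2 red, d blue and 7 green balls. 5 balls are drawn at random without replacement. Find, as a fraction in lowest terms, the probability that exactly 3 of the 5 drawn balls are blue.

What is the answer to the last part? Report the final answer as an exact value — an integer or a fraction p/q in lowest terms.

Part 1: cross terms: (-3*7 - 37*-1)=16, (37*23 - 20*7)=711, (20*39 - -31*23)=1493, (-31*-1 - -3*39)=148; twice the area = |2368| = 2368; area = 1184; answer 1184
Part 2: R1 = 1184; threaded value p + q = 1185; d = 5; total draws C(14,5) = 2002; favorable C(5,3)*C(9,2) = 360; P = 180/1001; answer 180/1001

180/1001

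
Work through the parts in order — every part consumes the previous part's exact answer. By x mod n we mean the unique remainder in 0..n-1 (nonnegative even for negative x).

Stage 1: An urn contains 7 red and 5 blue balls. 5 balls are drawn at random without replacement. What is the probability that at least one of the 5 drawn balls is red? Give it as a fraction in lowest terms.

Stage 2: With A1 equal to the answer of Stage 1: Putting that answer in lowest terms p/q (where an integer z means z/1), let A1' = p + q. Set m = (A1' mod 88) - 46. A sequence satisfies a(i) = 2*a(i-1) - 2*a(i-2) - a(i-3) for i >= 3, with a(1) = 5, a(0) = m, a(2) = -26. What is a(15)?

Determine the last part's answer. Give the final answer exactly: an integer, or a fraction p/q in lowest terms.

Stage 1: total draws C(12,5) = 792; complement C(5,5) = 1; favorable 792 - 1 = 791; P = 791/792; answer 791/792
Stage 2: A1 = 791/792; threaded value p + q = 1583; m = 41; a(3) = 2*(-26) - 2*(5) - 1*(41) = -103; iterating: a(3)=-103, a(4)=-159, a(5)=-86, a(6)=249, a(7)=829, a(8)=1246, a(9)=585, a(10)=-2151, a(11)=-6718, a(12)=-9719, a(13)=-3851, a(14)=18454, a(15)=54329; answer 54329

54329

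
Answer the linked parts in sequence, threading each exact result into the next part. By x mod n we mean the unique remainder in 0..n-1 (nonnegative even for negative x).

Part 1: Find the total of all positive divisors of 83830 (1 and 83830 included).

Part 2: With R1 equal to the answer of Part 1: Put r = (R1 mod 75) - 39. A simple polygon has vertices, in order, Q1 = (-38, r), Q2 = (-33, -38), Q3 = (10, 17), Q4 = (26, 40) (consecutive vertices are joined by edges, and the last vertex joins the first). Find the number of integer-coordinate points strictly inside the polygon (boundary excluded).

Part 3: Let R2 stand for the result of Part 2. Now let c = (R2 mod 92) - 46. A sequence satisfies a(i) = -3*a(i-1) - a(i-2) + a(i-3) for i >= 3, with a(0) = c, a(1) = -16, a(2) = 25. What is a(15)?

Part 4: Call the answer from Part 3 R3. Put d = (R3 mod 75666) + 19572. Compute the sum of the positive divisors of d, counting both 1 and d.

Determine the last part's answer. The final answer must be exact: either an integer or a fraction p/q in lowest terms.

41076

Part 1: 83830 = 2 * 5 * 83 * 101; sigma = (1 + 2) * (1 + 5) * (1 + 83) * (1 + 101) = 3 * 6 * 84 * 102 = 154224; answer 154224
Part 2: R1 = 154224; r = -15; cross terms: (-38*-38 - -33*-15)=949, (-33*17 - 10*-38)=-181, (10*40 - 26*17)=-42, (26*-15 - -38*40)=1130; twice the area = |1856| = 1856; area = 928; boundary points = 1 + 1 + 1 + 1 = 4; strictly interior points = area - boundary/2 + 1 = 927; answer 927
Part 3: R2 = 927; c = -39; a(3) = -3*(25) - 1*(-16) + 1*(-39) = -98; iterating: a(3)=-98, a(4)=253, a(5)=-636, a(6)=1557, a(7)=-3782, a(8)=9153, a(9)=-22120, a(10)=53425, a(11)=-129002, a(12)=311461, a(13)=-751956, a(14)=1815405, a(15)=-4382798; answer -4382798
Part 4: R3 = -4382798; d = 25402; 25402 = 2 * 13 * 977; sigma = (1 + 2) * (1 + 13) * (1 + 977) = 3 * 14 * 978 = 41076; answer 41076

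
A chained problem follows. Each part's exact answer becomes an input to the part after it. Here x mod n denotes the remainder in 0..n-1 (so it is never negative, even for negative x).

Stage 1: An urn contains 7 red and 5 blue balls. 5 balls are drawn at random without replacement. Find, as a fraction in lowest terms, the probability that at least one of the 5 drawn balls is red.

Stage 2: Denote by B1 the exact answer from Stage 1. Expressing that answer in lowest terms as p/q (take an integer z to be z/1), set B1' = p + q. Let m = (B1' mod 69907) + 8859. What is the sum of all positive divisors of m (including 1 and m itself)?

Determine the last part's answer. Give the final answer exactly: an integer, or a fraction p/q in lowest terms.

16416

Stage 1: total draws C(12,5) = 792; complement C(5,5) = 1; favorable 792 - 1 = 791; P = 791/792; answer 791/792
Stage 2: B1 = 791/792; threaded value p + q = 1583; m = 10442; 10442 = 2 * 23 * 227; sigma = (1 + 2) * (1 + 23) * (1 + 227) = 3 * 24 * 228 = 16416; answer 16416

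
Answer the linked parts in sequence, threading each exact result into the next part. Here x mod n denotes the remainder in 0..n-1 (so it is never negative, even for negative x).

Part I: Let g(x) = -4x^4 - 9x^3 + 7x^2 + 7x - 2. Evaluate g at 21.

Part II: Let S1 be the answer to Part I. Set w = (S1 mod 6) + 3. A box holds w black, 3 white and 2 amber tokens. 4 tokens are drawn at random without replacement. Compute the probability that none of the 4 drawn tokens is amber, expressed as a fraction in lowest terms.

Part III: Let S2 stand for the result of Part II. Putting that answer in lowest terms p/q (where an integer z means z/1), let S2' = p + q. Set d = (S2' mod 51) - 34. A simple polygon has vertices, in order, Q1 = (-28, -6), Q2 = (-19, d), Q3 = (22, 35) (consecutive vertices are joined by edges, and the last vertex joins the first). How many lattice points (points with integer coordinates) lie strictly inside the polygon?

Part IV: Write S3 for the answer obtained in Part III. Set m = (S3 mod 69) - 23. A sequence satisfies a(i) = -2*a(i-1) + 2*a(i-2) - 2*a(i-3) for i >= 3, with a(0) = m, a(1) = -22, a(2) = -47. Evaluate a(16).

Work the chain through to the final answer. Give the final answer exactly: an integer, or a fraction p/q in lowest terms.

-46684064

Part I: -4*(21)^4 - 9*(21)^3 + 7*(21)^2 + 7*(21)^1 - 2 = (-777924) + (-83349) + (3087) + (147) + (-2) = -858041; answer -858041
Part II: S1 = -858041; w = 4; total draws C(9,4) = 126; favorable C(7,4) = 35; P = 5/18; answer 5/18
Part III: S2 = 5/18; threaded value p + q = 23; d = -11; cross terms: (-28*-11 - -19*-6)=194, (-19*35 - 22*-11)=-423, (22*-6 - -28*35)=848; twice the area = |619| = 619; area = 619/2; boundary points = 1 + 1 + 1 = 3; strictly interior points = area - boundary/2 + 1 = 309; answer 309
Part IV: S3 = 309; m = 10; a(3) = -2*(-47) + 2*(-22) - 2*(10) = 30; iterating: a(3)=30, a(4)=-110, a(5)=374, a(6)=-1028, a(7)=3024, a(8)=-8852, a(9)=25808, a(10)=-75368, a(11)=220056, a(12)=-642464, a(13)=1875776, a(14)=-5476592, a(15)=15989664, a(16)=-46684064; answer -46684064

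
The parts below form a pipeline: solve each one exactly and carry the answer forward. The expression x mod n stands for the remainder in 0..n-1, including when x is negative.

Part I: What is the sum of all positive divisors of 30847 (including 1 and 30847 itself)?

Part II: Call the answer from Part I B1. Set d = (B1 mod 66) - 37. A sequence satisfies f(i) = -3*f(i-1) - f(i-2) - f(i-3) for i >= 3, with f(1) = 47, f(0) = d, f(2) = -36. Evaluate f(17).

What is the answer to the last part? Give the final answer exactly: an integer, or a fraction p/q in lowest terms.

137055887

Part I: 30847 = 109 * 283; sigma = (1 + 109) * (1 + 283) = 110 * 284 = 31240; answer 31240
Part II: B1 = 31240; d = -15; f(3) = -3*(-36) - 1*(47) - 1*(-15) = 76; iterating: f(3)=76, f(4)=-239, f(5)=677, f(6)=-1868, f(7)=5166, f(8)=-14307, f(9)=39623, f(10)=-109728, f(11)=303868, f(12)=-841499, f(13)=2330357, f(14)=-6453440, f(15)=17871462, f(16)=-49491303, f(17)=137055887; answer 137055887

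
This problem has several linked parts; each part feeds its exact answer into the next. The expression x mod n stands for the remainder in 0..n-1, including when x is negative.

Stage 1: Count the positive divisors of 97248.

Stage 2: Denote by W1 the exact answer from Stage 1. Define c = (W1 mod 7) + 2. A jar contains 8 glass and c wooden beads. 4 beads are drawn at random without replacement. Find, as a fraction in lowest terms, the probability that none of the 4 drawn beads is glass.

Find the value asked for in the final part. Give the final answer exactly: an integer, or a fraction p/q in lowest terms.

1/143

Stage 1: 97248 = 2^5 * 3 * 1013; number of divisors = (5+1) * (1+1) * (1+1) = 24; answer 24
Stage 2: W1 = 24; c = 5; total draws C(13,4) = 715; favorable C(5,4) = 5; P = 1/143; answer 1/143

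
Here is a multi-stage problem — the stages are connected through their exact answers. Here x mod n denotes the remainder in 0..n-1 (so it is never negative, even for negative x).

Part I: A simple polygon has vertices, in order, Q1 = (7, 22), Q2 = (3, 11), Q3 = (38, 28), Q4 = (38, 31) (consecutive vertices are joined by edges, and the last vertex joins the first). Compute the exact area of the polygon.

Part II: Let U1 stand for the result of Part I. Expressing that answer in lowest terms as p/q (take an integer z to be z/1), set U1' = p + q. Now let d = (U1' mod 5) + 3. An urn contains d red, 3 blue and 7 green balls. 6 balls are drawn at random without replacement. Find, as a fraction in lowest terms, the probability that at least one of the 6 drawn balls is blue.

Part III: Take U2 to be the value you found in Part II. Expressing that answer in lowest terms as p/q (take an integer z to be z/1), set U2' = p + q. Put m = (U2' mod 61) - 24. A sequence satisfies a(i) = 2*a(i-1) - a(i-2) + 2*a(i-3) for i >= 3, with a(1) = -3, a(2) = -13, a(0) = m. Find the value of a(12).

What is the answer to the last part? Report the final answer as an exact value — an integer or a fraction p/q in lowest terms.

Part I: cross terms: (7*11 - 3*22)=11, (3*28 - 38*11)=-334, (38*31 - 38*28)=114, (38*22 - 7*31)=619; twice the area = |410| = 410; area = 205; answer 205
Part II: U1 = 205; threaded value p + q = 206; d = 4; total draws C(14,6) = 3003; complement C(11,6) = 462; favorable 3003 - 462 = 2541; P = 11/13; answer 11/13
Part III: U2 = 11/13; threaded value p + q = 24; m = 0; a(3) = 2*(-13) - 1*(-3) + 2*(0) = -23; iterating: a(3)=-23, a(4)=-39, a(5)=-81, a(6)=-169, a(7)=-335, a(8)=-663, a(9)=-1329, a(10)=-2665, a(11)=-5327, a(12)=-10647; answer -10647

-10647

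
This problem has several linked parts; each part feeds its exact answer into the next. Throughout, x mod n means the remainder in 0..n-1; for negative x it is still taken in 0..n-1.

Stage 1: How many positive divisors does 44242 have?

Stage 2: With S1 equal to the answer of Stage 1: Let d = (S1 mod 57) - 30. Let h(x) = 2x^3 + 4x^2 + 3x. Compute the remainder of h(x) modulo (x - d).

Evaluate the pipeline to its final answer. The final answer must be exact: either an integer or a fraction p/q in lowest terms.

-19426

Stage 1: 44242 = 2 * 11 * 2011; number of divisors = (1+1) * (1+1) * (1+1) = 8; answer 8
Stage 2: S1 = 8; d = -22; remainder = value at the root: 2*(-22)^3 + 4*(-22)^2 + 3*(-22)^1 = (-21296) + (1936) + (-66) = -19426; answer -19426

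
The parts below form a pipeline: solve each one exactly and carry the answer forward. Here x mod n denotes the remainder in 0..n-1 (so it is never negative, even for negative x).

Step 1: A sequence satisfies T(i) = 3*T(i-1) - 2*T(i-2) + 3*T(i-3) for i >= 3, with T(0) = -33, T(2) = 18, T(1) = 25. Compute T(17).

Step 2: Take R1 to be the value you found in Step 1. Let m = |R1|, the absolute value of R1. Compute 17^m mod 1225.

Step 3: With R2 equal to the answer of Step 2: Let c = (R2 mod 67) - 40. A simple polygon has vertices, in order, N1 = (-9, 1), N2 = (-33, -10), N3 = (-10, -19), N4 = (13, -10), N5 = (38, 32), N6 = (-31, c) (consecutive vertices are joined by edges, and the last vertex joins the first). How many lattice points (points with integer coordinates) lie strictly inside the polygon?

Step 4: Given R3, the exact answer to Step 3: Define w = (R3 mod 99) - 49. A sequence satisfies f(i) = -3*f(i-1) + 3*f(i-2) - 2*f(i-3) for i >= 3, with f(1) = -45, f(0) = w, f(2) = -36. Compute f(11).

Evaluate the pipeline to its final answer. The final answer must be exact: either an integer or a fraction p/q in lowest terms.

777402

Step 1: T(3) = 3*(18) - 2*(25) + 3*(-33) = -95; iterating: T(3)=-95, T(4)=-246, T(5)=-494, T(6)=-1275, T(7)=-3575, T(8)=-9657, T(9)=-25646, T(10)=-68349, T(11)=-182726, T(12)=-488418, T(13)=-1304849, T(14)=-3485889, T(15)=-9313223, T(16)=-24882438, T(17)=-66478535; answer -66478535
Step 2: R1 = -66478535; m = 66478535; squarings mod 1225: 17^1=17, 17^2=289, 17^4=221, 17^8=1066, 17^16=781, 17^32=1136, 17^64=571, 17^128=191, 17^256=956, 17^512=86, 17^1024=46, 17^2048=891, 17^4096=81, 17^8192=436, 17^16384=221, 17^32768=1066, 17^65536=781, 17^131072=1136, 17^262144=571, 17^524288=191, 17^1048576=956, 17^2097152=86, 17^4194304=46, 17^8388608=891, 17^16777216=81, 17^33554432=436; 17^66478535 = 17^1 * 17^2 * 17^4 * 17^64 * 17^128 * 17^256 * 17^8192 * 17^16384 * 17^131072 * 17^262144 * 17^1048576 * 17^2097152 * 17^4194304 * 17^8388608 * 17^16777216 * 17^33554432 = 1118 (mod 1225); answer 1118
Step 3: R2 = 1118; c = 6; cross terms: (-9*-10 - -33*1)=123, (-33*-19 - -10*-10)=527, (-10*-10 - 13*-19)=347, (13*32 - 38*-10)=796, (38*6 - -31*32)=1220, (-31*1 - -9*6)=23; twice the area = |3036| = 3036; area = 1518; boundary points = 1 + 1 + 1 + 1 + 1 + 1 = 6; strictly interior points = area - boundary/2 + 1 = 1516; answer 1516
Step 4: R3 = 1516; w = -18; f(3) = -3*(-36) + 3*(-45) - 2*(-18) = 9; iterating: f(3)=9, f(4)=-45, f(5)=234, f(6)=-855, f(7)=3357, f(8)=-13104, f(9)=51093, f(10)=-199305, f(11)=777402; answer 777402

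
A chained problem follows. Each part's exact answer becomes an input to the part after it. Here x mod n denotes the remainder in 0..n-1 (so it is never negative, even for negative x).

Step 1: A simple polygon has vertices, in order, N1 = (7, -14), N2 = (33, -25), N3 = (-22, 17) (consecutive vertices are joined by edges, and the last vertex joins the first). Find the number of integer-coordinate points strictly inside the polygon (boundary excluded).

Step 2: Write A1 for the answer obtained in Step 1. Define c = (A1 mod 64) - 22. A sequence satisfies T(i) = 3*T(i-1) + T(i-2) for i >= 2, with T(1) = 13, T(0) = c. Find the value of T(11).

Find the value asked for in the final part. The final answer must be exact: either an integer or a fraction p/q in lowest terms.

3081526

Step 1: cross terms: (7*-25 - 33*-14)=287, (33*17 - -22*-25)=11, (-22*-14 - 7*17)=189; twice the area = |487| = 487; area = 487/2; boundary points = 1 + 1 + 1 = 3; strictly interior points = area - boundary/2 + 1 = 243; answer 243
Step 2: A1 = 243; c = 29; T(2) = 3*(13) + 1*(29) = 68; iterating: T(2)=68, T(3)=217, T(4)=719, T(5)=2374, T(6)=7841, T(7)=25897, T(8)=85532, T(9)=282493, T(10)=933011, T(11)=3081526; answer 3081526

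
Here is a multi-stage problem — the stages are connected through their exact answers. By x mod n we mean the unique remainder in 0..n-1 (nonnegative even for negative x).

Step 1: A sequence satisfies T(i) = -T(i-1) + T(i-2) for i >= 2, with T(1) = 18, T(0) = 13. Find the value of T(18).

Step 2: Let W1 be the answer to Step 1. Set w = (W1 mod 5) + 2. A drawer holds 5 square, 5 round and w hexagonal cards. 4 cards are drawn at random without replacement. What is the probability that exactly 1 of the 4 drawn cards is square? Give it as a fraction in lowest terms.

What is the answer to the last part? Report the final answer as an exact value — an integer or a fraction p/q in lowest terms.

Step 1: T(2) = -1*(18) + 1*(13) = -5; iterating: T(2)=-5, T(3)=23, T(4)=-28, T(5)=51, T(6)=-79, T(7)=130, T(8)=-209, T(9)=339, T(10)=-548, T(11)=887, T(12)=-1435, T(13)=2322, T(14)=-3757, T(15)=6079, T(16)=-9836, T(17)=15915, T(18)=-25751; answer -25751
Step 2: W1 = -25751; w = 6; total draws C(16,4) = 1820; favorable C(5,1)*C(11,3) = 825; P = 165/364; answer 165/364

165/364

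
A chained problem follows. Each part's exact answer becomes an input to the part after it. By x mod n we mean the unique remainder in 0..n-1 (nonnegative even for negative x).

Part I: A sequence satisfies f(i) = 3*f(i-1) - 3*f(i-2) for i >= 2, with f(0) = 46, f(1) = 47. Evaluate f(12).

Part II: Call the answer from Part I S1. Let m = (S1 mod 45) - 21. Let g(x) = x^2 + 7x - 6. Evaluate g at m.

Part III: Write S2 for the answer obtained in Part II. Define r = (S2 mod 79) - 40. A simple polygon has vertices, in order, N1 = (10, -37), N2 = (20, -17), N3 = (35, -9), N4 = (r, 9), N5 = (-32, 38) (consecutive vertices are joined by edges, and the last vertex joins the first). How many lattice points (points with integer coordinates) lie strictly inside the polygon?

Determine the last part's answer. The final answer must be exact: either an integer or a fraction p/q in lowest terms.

Part I: f(2) = 3*(47) - 3*(46) = 3; iterating: f(2)=3, f(3)=-132, f(4)=-405, f(5)=-819, f(6)=-1242, f(7)=-1269, f(8)=-81, f(9)=3564, f(10)=10935, f(11)=22113, f(12)=33534; answer 33534
Part II: S1 = 33534; m = -12; 1*(-12)^2 + 7*(-12)^1 - 6 = (144) + (-84) + (-6) = 54; answer 54
Part III: S2 = 54; r = 14; cross terms: (10*-17 - 20*-37)=570, (20*-9 - 35*-17)=415, (35*9 - 14*-9)=441, (14*38 - -32*9)=820, (-32*-37 - 10*38)=804; twice the area = |3050| = 3050; area = 1525; boundary points = 10 + 1 + 3 + 1 + 3 = 18; strictly interior points = area - boundary/2 + 1 = 1517; answer 1517

1517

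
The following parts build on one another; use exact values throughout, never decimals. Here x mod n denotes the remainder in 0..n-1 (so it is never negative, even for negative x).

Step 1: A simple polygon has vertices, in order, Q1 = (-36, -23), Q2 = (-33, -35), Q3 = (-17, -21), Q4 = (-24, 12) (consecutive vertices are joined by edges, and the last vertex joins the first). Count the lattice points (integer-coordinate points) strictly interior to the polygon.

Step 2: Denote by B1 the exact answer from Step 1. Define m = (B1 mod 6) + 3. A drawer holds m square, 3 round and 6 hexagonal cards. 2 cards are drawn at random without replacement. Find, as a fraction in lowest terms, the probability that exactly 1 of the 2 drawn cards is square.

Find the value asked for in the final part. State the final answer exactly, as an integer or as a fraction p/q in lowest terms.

Step 1: cross terms: (-36*-35 - -33*-23)=501, (-33*-21 - -17*-35)=98, (-17*12 - -24*-21)=-708, (-24*-23 - -36*12)=984; twice the area = |875| = 875; area = 875/2; boundary points = 3 + 2 + 1 + 1 = 7; strictly interior points = area - boundary/2 + 1 = 435; answer 435
Step 2: B1 = 435; m = 6; total draws C(15,2) = 105; favorable C(6,1)*C(9,1) = 54; P = 18/35; answer 18/35

18/35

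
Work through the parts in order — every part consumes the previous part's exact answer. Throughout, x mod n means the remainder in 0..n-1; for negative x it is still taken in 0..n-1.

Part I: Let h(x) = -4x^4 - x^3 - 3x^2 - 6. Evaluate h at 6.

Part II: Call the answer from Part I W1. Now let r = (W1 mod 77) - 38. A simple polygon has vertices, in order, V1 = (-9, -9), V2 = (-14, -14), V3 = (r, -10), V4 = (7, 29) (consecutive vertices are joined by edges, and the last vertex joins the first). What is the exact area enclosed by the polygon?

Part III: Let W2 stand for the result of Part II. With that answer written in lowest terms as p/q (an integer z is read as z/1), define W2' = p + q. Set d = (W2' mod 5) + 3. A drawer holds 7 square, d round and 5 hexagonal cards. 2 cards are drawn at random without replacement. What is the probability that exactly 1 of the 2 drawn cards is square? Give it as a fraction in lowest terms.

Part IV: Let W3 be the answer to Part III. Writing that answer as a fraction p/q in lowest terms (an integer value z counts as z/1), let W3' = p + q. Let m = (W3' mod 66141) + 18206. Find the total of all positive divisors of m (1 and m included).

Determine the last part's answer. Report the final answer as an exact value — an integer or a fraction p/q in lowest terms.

35280

Part I: -4*(6)^4 - 1*(6)^3 - 3*(6)^2 - 6 = (-5184) + (-216) + (-108) + (-6) = -5514; answer -5514
Part II: W1 = -5514; r = -8; cross terms: (-9*-14 - -14*-9)=0, (-14*-10 - -8*-14)=28, (-8*29 - 7*-10)=-162, (7*-9 - -9*29)=198; twice the area = |64| = 64; area = 32; answer 32
Part III: W2 = 32; threaded value p + q = 33; d = 6; total draws C(18,2) = 153; favorable C(7,1)*C(11,1) = 77; P = 77/153; answer 77/153
Part IV: W3 = 77/153; threaded value p + q = 230; m = 18436; 18436 = 2^2 * 11 * 419; sigma = (1 + 2 + 4) * (1 + 11) * (1 + 419) = 7 * 12 * 420 = 35280; answer 35280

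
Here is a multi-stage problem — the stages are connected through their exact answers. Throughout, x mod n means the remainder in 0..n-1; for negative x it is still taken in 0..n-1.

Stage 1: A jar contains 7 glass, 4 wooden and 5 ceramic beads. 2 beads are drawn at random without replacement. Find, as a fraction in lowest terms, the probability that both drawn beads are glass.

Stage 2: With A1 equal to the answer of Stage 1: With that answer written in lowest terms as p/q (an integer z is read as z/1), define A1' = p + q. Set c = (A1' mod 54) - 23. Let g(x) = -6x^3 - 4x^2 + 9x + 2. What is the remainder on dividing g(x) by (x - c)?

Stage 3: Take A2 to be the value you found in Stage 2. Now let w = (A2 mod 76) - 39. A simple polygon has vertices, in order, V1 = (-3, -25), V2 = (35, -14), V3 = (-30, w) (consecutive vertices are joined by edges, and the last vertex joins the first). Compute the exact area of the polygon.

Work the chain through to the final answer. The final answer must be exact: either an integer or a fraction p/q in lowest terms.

297/2

Stage 1: total draws C(16,2) = 120; favorable C(7,2) = 21; P = 7/40; answer 7/40
Stage 2: A1 = 7/40; threaded value p + q = 47; c = 24; remainder = value at the root: -6*(24)^3 - 4*(24)^2 + 9*(24)^1 + 2 = (-82944) + (-2304) + (216) + (2) = -85030; answer -85030
Stage 3: A2 = -85030; w = -25; cross terms: (-3*-14 - 35*-25)=917, (35*-25 - -30*-14)=-1295, (-30*-25 - -3*-25)=675; twice the area = |297| = 297; area = 297/2; answer 297/2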